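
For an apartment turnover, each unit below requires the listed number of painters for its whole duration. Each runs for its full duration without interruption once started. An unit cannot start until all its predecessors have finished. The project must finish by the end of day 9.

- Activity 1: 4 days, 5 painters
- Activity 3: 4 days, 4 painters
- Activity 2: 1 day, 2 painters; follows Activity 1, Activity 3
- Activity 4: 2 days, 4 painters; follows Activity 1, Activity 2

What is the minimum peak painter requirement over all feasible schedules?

9

Schedule Activity 1@1, Activity 3@1, Activity 2@5, Activity 4@6: d1:9  d2:9  d3:9  d4:9  d5:2  d6:4  d7:4  d8:0  d9:0 — peak 9.
No arrangement of the 20 feasible schedules does better.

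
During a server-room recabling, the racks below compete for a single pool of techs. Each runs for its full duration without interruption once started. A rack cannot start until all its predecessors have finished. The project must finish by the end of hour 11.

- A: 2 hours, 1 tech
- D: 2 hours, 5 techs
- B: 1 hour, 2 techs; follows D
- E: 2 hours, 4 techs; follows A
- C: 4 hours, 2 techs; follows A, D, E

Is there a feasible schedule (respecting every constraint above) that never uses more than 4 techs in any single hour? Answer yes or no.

The minimum achievable peak is 5; 4 < 5, so no feasible schedule stays within the cap.

no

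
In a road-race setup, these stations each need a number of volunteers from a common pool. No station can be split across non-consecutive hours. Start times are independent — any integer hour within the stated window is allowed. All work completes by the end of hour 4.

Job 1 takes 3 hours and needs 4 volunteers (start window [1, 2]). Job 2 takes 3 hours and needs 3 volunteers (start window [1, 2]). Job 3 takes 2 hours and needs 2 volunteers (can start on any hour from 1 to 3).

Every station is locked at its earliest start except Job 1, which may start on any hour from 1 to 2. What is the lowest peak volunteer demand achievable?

9

Job 1@1: h1:9  h2:9  h3:7  h4:0 → peak 9
Job 1@2: h1:5  h2:9  h3:7  h4:4 → peak 9
Best is Job 1@1, peak 9.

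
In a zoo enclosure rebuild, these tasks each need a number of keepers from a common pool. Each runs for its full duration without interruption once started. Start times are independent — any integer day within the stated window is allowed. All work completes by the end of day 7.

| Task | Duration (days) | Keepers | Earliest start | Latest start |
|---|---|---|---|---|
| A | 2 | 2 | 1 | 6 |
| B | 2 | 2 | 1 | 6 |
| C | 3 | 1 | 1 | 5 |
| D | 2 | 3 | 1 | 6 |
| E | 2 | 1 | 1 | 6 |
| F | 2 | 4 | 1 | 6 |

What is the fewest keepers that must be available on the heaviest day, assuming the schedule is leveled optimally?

Early-start (A@1, B@1, C@1, D@1, E@1, F@1) gives peak 13: d1:13  d2:13  d3:1  d4:0  d5:0  d6:0  d7:0.
Shift D→3, E→3, F→5.
Schedule A@1, B@1, C@1, D@3, E@3, F@5: d1:5  d2:5  d3:5  d4:4  d5:4  d6:4  d7:0 — peak 5.

5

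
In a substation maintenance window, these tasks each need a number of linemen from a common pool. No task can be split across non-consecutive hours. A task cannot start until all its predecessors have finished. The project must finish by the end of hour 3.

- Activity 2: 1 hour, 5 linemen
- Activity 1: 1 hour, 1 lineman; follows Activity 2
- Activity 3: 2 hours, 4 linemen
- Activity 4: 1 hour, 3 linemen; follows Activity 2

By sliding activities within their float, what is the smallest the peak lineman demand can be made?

7

Early-start (Activity 2@1, Activity 1@2, Activity 3@1, Activity 4@2) gives peak 9: h1:9  h2:8  h3:0.
Shift Activity 3→2, Activity 4→3.
Schedule Activity 2@1, Activity 1@2, Activity 3@2, Activity 4@3: h1:5  h2:5  h3:7 — peak 7.
No arrangement of the 10 feasible schedules does better.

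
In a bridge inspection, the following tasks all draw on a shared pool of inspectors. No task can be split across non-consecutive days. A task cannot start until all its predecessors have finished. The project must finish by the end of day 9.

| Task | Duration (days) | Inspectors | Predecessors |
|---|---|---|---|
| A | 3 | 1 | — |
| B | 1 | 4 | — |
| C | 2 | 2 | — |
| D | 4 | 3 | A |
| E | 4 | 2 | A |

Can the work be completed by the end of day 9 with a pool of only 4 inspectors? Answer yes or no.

no

The minimum achievable peak is 5; 4 < 5, so no feasible schedule stays within the cap.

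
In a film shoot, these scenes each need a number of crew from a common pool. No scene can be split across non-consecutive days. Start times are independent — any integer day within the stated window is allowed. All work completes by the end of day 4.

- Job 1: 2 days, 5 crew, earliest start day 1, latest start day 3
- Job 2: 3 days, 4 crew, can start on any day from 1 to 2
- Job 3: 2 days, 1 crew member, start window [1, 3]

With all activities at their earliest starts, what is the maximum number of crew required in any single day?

Early-start schedule: Job 1@1, Job 2@1, Job 3@1.
Load per day: day 1: 10, day 2: 10, day 3: 4, day 4: 0.
Peak is 10.

10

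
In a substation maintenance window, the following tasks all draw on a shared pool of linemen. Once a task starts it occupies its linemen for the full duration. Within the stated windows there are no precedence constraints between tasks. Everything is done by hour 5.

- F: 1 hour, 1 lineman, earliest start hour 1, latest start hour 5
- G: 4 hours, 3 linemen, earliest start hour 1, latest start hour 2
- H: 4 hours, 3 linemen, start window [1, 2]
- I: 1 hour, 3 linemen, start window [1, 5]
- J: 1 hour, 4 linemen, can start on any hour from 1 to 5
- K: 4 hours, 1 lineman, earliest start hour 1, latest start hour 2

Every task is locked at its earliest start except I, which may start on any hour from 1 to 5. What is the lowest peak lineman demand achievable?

I@1: h1:15  h2:7  h3:7  h4:7  h5:0 → peak 15
I@2: h1:12  h2:10  h3:7  h4:7  h5:0 → peak 12
I@3: h1:12  h2:7  h3:10  h4:7  h5:0 → peak 12
I@4: h1:12  h2:7  h3:7  h4:10  h5:0 → peak 12
I@5: h1:12  h2:7  h3:7  h4:7  h5:3 → peak 12
Best is I@2, peak 12.

12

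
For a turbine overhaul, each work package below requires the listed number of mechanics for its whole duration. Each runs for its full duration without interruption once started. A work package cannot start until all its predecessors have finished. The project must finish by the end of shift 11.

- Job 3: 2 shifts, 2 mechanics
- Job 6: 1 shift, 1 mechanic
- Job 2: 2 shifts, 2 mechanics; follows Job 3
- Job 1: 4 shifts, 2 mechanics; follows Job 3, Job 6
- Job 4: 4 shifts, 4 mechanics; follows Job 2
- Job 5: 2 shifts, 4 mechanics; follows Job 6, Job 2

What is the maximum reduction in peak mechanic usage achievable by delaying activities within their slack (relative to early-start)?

Early-start peak: s1:3  s2:2  s3:4  s4:4  s5:10  s6:10  s7:4  s8:4  s9:0  s10:0  s11:0 ⇒ 10.
Leveled (Job 3@1, Job 6@1, Job 2@3, Job 1@3, Job 4@5, Job 5@9): s1:3  s2:2  s3:4  s4:4  s5:6  s6:6  s7:4  s8:4  s9:4  s10:4  s11:0 ⇒ 6.
Reduction 10 − 6 = 4.

4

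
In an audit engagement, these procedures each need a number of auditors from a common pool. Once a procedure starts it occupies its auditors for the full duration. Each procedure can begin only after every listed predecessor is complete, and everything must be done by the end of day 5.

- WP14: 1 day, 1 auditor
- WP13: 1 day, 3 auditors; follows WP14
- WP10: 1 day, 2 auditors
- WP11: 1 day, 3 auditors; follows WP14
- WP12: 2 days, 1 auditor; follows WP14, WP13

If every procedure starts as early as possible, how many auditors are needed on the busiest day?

6

Early-start schedule: WP14@1, WP13@2, WP10@1, WP11@2, WP12@3.
Load per day: day 1: 3, day 2: 6, day 3: 1, day 4: 1, day 5: 0.
Peak is 6.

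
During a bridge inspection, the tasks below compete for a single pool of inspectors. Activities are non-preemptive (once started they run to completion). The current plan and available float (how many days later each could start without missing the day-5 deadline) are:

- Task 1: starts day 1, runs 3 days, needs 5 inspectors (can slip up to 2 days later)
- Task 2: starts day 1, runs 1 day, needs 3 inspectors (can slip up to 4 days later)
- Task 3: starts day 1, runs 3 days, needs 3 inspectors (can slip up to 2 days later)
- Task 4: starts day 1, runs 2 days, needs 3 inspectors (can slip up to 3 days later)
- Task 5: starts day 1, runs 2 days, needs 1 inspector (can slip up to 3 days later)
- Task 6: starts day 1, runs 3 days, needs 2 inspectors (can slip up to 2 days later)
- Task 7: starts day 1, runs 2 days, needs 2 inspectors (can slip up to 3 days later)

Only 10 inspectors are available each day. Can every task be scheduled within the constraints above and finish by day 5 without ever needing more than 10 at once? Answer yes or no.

yes

Schedule Task 1@1, Task 2@1, Task 3@2, Task 4@4, Task 5@1, Task 6@3, Task 7@4: d1:9  d2:9  d3:10  d4:10  d5:7 — peak 10 ≤ 10.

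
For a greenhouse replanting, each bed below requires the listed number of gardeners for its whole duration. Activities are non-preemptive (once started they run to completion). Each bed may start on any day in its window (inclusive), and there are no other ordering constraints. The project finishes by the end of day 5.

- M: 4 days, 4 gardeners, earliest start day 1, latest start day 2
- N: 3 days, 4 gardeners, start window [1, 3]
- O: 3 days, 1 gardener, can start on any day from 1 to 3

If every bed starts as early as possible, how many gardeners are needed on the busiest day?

Early-start schedule: M@1, N@1, O@1.
Load per day: day 1: 9, day 2: 9, day 3: 9, day 4: 4, day 5: 0.
Peak is 9.

9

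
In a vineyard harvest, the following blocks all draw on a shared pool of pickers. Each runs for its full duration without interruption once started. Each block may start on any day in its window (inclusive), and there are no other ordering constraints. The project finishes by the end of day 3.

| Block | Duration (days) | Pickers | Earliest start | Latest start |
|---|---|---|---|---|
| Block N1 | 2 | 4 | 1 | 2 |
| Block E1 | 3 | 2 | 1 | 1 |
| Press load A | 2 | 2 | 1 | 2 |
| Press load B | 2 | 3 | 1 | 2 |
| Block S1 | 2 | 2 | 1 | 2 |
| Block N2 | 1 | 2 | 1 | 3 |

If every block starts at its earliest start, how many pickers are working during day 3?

2

At early start, day 3 has: Block E1.
Demand: 2 = 2.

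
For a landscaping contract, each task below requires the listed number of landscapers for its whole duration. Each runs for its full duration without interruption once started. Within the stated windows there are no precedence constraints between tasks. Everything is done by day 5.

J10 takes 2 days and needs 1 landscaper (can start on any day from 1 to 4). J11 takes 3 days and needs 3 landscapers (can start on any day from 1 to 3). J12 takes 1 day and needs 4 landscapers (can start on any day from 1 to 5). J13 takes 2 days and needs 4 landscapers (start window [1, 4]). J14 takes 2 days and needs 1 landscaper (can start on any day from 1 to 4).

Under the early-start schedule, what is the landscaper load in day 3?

3

At early start, day 3 has: J11.
Demand: 3 = 3.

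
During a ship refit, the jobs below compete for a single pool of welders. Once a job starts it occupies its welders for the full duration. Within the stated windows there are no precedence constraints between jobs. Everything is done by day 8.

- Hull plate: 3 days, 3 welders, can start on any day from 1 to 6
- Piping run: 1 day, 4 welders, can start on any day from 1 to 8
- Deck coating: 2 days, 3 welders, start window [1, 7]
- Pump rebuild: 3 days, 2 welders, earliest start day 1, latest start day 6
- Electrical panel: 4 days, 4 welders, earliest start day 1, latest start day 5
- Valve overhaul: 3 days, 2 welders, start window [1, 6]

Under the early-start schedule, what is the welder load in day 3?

At early start, day 3 has: Hull plate, Pump rebuild, Electrical panel, Valve overhaul.
Demand: 3 + 2 + 4 + 2 = 11.

11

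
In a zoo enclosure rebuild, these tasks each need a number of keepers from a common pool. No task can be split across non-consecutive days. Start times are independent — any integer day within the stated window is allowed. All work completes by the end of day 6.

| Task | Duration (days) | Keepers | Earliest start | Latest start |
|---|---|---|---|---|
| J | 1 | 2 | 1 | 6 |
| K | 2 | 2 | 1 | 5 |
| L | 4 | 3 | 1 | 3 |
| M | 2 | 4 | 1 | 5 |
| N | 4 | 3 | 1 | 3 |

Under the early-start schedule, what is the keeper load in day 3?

6

At early start, day 3 has: L, N.
Demand: 3 + 3 = 6.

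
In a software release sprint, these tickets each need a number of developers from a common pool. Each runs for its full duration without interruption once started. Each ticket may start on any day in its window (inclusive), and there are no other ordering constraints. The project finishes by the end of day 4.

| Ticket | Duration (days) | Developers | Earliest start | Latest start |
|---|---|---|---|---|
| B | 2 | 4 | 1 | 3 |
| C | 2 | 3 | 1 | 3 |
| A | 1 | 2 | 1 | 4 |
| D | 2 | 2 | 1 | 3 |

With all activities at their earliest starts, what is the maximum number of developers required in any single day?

Early-start schedule: B@1, C@1, A@1, D@1.
Load per day: day 1: 11, day 2: 9, day 3: 0, day 4: 0.
Peak is 11.

11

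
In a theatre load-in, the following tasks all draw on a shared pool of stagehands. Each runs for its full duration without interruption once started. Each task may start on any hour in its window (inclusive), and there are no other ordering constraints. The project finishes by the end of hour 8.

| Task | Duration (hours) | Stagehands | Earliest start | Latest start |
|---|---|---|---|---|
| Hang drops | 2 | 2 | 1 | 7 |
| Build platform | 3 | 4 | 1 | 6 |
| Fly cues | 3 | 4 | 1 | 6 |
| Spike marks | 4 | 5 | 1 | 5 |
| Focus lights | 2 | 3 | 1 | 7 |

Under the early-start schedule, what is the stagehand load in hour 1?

18

At early start, hour 1 has: Hang drops, Build platform, Fly cues, Spike marks, Focus lights.
Demand: 2 + 4 + 4 + 5 + 3 = 18.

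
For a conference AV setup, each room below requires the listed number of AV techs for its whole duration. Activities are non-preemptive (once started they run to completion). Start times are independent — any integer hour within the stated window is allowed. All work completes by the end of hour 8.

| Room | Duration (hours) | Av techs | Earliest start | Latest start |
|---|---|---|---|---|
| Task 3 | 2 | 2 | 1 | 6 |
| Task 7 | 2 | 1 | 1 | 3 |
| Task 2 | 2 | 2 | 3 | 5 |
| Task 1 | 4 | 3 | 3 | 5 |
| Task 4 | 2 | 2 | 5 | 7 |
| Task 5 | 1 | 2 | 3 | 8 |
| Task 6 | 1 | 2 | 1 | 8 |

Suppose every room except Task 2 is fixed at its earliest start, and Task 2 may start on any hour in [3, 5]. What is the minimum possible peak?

Task 2@3: h1:5  h2:3  h3:7  h4:5  h5:5  h6:5  h7:0  h8:0 → peak 7
Task 2@4: h1:5  h2:3  h3:5  h4:5  h5:7  h6:5  h7:0  h8:0 → peak 7
Task 2@5: h1:5  h2:3  h3:5  h4:3  h5:7  h6:7  h7:0  h8:0 → peak 7
Best is Task 2@3, peak 7.

7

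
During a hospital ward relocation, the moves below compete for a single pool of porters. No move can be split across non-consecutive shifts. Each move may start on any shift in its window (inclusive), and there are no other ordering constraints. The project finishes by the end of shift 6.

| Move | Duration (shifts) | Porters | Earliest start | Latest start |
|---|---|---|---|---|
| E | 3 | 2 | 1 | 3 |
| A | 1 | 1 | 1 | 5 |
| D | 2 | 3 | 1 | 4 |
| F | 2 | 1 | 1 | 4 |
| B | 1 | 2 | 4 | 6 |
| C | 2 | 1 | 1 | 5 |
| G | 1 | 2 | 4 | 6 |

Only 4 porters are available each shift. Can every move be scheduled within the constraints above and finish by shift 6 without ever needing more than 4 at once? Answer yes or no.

Schedule E@1, A@1, D@4, F@1, B@6, C@2, G@6: s1:4  s2:4  s3:3  s4:3  s5:3  s6:4 — peak 4 ≤ 4.

yes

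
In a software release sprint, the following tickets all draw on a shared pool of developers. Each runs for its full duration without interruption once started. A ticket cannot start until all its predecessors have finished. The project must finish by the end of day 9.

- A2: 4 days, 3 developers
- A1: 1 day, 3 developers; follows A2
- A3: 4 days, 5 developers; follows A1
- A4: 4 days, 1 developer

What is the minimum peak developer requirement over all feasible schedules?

Schedule A2@1, A1@5, A3@6, A4@1: d1:4  d2:4  d3:4  d4:4  d5:3  d6:5  d7:5  d8:5  d9:5 — peak 5.
Total developer-days = 39 over 9 days ⇒ peak ≥ ⌈39/9⌉ = 5, so 5 is optimal.

5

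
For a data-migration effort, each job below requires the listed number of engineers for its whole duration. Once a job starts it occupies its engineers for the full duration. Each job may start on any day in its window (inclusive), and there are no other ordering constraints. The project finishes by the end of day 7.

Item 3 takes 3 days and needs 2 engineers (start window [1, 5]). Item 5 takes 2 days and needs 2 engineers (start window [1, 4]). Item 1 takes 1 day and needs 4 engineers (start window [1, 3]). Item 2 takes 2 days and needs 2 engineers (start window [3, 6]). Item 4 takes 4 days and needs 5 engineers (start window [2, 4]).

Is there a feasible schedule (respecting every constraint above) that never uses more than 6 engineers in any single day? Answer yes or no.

no

The minimum achievable peak is 7; 6 < 7, so no feasible schedule stays within the cap.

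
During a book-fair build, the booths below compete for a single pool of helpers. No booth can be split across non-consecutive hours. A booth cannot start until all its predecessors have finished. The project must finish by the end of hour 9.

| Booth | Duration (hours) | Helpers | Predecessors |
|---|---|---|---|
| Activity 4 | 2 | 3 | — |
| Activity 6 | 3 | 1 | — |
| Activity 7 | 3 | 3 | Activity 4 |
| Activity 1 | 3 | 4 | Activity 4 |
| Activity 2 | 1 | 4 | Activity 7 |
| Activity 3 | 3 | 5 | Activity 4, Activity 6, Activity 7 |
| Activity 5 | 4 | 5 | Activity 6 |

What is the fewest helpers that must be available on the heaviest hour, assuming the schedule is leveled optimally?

10

Early-start (Activity 4@1, Activity 6@1, Activity 7@3, Activity 1@3, Activity 2@6, Activity 3@6, Activity 5@4) gives peak 14: h1:4  h2:4  h3:8  h4:12  h5:12  h6:14  h7:10  h8:5  h9:0.
Shift Activity 3→7, Activity 5→6.
Schedule Activity 4@1, Activity 6@1, Activity 7@3, Activity 1@3, Activity 2@6, Activity 3@7, Activity 5@6: h1:4  h2:4  h3:8  h4:7  h5:7  h6:9  h7:10  h8:10  h9:10 — peak 10.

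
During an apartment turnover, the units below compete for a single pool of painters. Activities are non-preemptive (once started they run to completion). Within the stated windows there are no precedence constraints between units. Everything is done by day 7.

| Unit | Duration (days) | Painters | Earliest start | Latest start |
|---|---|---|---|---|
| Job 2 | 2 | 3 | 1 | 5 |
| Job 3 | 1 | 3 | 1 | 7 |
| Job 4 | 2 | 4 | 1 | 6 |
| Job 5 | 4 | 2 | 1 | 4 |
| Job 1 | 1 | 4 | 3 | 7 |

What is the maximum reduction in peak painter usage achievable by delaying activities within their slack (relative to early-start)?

7

Early-start peak: d1:12  d2:9  d3:6  d4:2  d5:0  d6:0  d7:0 ⇒ 12.
Leveled (Job 2@1, Job 3@3, Job 4@5, Job 5@1, Job 1@7): d1:5  d2:5  d3:5  d4:2  d5:4  d6:4  d7:4 ⇒ 5.
Reduction 12 − 5 = 7.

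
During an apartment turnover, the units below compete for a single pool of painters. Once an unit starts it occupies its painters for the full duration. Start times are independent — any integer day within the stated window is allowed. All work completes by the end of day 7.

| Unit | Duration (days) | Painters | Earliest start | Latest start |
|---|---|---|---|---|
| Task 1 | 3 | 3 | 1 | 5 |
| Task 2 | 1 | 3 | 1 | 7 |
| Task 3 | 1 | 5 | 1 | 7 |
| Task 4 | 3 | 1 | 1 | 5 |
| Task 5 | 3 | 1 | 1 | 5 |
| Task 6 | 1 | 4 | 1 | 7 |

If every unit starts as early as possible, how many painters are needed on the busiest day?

Early-start schedule: Task 1@1, Task 2@1, Task 3@1, Task 4@1, Task 5@1, Task 6@1.
Load per day: day 1: 17, day 2: 5, day 3: 5, day 4: 0, day 5: 0, day 6: 0, day 7: 0.
Peak is 17.

17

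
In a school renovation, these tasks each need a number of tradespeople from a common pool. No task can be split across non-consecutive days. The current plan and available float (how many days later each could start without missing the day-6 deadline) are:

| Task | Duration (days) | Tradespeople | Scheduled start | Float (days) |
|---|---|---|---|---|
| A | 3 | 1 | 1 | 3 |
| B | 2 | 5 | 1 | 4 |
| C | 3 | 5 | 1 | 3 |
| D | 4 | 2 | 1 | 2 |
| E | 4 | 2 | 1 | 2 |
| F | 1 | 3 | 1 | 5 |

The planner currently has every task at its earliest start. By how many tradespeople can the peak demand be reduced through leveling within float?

Early-start peak: d1:18  d2:15  d3:10  d4:4  d5:0  d6:0 ⇒ 18.
Leveled (A@1, B@1, C@4, D@1, E@3, F@3): d1:8  d2:8  d3:8  d4:9  d5:7  d6:7 ⇒ 9.
Reduction 18 − 9 = 9.

9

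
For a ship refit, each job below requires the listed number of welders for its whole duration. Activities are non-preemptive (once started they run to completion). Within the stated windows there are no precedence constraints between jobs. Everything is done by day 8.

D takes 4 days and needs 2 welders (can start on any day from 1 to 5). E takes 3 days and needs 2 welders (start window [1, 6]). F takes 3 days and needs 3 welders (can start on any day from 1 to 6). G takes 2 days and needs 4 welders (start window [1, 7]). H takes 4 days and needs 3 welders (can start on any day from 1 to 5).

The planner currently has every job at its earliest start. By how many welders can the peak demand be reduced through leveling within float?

Early-start peak: d1:14  d2:14  d3:10  d4:5  d5:0  d6:0  d7:0  d8:0 ⇒ 14.
Leveled (D@1, E@3, F@6, G@1, H@5): d1:6  d2:6  d3:4  d4:4  d5:5  d6:6  d7:6  d8:6 ⇒ 6.
Reduction 14 − 6 = 8.

8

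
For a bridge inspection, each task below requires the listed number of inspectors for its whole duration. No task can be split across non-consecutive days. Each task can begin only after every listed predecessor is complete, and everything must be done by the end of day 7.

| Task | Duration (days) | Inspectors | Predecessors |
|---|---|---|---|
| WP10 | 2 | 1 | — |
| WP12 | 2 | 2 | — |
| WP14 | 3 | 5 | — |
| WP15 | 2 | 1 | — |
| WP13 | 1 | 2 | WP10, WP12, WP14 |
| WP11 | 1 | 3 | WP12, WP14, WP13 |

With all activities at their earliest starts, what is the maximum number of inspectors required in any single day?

Early-start schedule: WP10@1, WP12@1, WP14@1, WP15@1, WP13@4, WP11@5.
Load per day: day 1: 9, day 2: 9, day 3: 5, day 4: 2, day 5: 3, day 6: 0, day 7: 0.
Peak is 9.

9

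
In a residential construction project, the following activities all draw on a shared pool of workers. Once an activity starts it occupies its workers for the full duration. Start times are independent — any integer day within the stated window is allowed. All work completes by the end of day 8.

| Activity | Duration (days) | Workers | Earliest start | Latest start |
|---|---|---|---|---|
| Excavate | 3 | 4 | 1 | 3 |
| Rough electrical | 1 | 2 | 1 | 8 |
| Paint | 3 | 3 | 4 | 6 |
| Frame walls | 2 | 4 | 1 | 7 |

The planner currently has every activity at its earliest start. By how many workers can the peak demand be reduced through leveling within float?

Early-start peak: d1:10  d2:8  d3:4  d4:3  d5:3  d6:3  d7:0  d8:0 ⇒ 10.
Leveled (Excavate@1, Rough electrical@4, Paint@4, Frame walls@7): d1:4  d2:4  d3:4  d4:5  d5:3  d6:3  d7:4  d8:4 ⇒ 5.
Reduction 10 − 5 = 5.

5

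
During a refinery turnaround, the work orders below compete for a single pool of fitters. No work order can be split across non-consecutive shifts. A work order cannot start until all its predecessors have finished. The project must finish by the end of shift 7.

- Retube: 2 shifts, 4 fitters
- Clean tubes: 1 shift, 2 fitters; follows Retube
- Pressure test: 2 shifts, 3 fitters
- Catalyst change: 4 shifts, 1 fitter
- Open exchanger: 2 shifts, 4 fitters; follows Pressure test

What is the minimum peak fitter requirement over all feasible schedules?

Early-start (Retube@1, Clean tubes@3, Pressure test@1, Catalyst change@1, Open exchanger@3) gives peak 8: s1:8  s2:8  s3:7  s4:5  s5:0  s6:0  s7:0.
Shift Pressure test→3, Catalyst change→4, Open exchanger→5.
Schedule Retube@1, Clean tubes@3, Pressure test@3, Catalyst change@4, Open exchanger@5: s1:4  s2:4  s3:5  s4:4  s5:5  s6:5  s7:1 — peak 5.

5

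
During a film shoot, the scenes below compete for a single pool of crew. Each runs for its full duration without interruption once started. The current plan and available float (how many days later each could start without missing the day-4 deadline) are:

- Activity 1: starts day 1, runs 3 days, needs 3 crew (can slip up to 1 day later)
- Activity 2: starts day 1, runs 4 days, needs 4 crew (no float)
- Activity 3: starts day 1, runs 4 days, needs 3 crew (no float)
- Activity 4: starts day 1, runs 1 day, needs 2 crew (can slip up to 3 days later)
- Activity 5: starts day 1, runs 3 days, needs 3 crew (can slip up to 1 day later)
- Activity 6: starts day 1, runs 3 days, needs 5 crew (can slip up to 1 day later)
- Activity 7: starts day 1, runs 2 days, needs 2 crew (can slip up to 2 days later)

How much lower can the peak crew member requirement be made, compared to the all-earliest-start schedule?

Early-start peak: d1:22  d2:20  d3:18  d4:7 ⇒ 22.
Leveled (Activity 1@1, Activity 2@1, Activity 3@1, Activity 4@1, Activity 5@1, Activity 6@1, Activity 7@2): d1:20  d2:20  d3:20  d4:7 ⇒ 20.
Reduction 22 − 20 = 2.

2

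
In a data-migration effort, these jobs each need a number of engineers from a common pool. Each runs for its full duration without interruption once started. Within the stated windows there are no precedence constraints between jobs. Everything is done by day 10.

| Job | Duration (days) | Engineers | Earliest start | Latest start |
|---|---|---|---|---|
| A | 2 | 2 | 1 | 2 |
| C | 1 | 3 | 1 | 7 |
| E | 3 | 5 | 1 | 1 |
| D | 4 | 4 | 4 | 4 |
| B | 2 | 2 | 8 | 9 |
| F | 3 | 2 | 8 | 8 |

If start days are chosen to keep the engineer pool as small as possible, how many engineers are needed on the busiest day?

Early-start (A@1, C@1, E@1, D@4, B@8, F@8) gives peak 10: d1:10  d2:7  d3:5  d4:4  d5:4  d6:4  d7:4  d8:4  d9:4  d10:2.
Shift C→4.
Schedule A@1, C@4, E@1, D@4, B@8, F@8: d1:7  d2:7  d3:5  d4:7  d5:4  d6:4  d7:4  d8:4  d9:4  d10:2 — peak 7.

7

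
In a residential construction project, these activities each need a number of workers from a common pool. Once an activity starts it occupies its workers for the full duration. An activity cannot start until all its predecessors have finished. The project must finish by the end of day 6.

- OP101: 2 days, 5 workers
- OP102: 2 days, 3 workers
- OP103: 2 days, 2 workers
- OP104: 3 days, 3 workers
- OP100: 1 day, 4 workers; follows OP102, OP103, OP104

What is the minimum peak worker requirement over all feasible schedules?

Early-start (OP101@1, OP102@1, OP103@1, OP104@1, OP100@4) gives peak 13: d1:13  d2:13  d3:3  d4:4  d5:0  d6:0.
Shift OP102→3, OP104→3, OP100→6.
Schedule OP101@1, OP102@3, OP103@1, OP104@3, OP100@6: d1:7  d2:7  d3:6  d4:6  d5:3  d6:4 — peak 7.

7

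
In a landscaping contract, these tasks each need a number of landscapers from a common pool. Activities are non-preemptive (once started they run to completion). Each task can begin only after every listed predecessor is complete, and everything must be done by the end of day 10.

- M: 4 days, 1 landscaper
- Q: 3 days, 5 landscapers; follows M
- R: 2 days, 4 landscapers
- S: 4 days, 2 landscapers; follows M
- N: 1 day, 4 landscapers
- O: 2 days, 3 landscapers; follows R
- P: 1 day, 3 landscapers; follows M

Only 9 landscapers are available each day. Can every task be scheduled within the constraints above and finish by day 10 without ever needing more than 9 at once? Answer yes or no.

Schedule M@1, Q@5, R@1, S@5, N@3, O@8, P@9: d1:5  d2:5  d3:5  d4:1  d5:7  d6:7  d7:7  d8:5  d9:6  d10:0 — peak 7 ≤ 9.

yes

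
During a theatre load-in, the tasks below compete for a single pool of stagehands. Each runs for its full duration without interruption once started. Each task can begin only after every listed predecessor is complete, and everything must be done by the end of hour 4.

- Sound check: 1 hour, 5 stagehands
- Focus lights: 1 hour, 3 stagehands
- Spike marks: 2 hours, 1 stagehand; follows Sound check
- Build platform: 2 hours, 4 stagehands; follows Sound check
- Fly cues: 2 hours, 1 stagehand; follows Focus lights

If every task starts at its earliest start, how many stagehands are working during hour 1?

8

At early start, hour 1 has: Sound check, Focus lights.
Demand: 5 + 3 = 8.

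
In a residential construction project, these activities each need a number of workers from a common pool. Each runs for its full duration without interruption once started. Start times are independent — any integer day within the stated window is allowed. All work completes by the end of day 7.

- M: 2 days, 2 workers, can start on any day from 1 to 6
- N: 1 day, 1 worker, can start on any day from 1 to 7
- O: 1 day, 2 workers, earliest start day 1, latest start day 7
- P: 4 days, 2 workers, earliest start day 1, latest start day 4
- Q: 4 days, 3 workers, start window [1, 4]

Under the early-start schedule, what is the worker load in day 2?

At early start, day 2 has: M, P, Q.
Demand: 2 + 2 + 3 = 7.

7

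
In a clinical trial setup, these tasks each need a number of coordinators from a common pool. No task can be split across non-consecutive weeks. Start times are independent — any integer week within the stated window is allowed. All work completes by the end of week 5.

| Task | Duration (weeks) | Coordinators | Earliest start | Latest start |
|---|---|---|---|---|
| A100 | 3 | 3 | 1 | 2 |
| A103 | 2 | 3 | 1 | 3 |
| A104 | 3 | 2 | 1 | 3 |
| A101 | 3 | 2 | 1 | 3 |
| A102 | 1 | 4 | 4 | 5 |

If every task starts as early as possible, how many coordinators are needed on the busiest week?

Early-start schedule: A100@1, A103@1, A104@1, A101@1, A102@4.
Load per week: week 1: 10, week 2: 10, week 3: 7, week 4: 4, week 5: 0.
Peak is 10.

10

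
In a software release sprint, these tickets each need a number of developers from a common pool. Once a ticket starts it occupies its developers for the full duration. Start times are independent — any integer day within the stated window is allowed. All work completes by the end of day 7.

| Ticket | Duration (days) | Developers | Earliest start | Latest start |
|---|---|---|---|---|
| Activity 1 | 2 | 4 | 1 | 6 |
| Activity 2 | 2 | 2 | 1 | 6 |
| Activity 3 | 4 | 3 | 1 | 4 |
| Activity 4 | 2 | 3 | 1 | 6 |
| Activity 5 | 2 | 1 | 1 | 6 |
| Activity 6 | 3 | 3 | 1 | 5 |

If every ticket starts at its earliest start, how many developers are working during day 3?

6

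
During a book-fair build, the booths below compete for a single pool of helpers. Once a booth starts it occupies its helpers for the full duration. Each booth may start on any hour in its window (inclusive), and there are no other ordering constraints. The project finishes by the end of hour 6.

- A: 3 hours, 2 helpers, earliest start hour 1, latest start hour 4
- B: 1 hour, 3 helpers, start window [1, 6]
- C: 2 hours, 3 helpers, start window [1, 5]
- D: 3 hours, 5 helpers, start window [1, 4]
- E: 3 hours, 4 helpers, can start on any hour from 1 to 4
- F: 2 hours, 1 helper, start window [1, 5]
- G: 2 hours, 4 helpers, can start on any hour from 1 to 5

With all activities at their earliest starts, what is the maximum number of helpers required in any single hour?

22

Early-start schedule: A@1, B@1, C@1, D@1, E@1, F@1, G@1.
Load per hour: hour 1: 22, hour 2: 19, hour 3: 11, hour 4: 0, hour 5: 0, hour 6: 0.
Peak is 22.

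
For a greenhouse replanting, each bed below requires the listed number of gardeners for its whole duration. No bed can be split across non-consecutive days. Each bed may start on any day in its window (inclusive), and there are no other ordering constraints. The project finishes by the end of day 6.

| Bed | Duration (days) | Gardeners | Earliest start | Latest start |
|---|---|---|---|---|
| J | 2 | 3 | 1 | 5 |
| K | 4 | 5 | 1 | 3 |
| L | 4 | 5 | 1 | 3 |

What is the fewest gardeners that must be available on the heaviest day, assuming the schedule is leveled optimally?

Early-start (J@1, K@1, L@1) gives peak 13: d1:13  d2:13  d3:10  d4:10  d5:0  d6:0.
Shift L→3.
Schedule J@1, K@1, L@3: d1:8  d2:8  d3:10  d4:10  d5:5  d6:5 — peak 10.

10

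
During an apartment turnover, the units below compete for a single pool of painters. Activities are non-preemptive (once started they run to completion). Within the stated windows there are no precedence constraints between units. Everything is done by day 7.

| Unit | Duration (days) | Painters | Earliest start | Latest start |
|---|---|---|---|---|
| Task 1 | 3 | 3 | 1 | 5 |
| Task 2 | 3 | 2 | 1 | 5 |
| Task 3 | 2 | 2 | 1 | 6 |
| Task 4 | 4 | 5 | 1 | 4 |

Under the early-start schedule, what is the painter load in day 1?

At early start, day 1 has: Task 1, Task 2, Task 3, Task 4.
Demand: 3 + 2 + 2 + 5 = 12.

12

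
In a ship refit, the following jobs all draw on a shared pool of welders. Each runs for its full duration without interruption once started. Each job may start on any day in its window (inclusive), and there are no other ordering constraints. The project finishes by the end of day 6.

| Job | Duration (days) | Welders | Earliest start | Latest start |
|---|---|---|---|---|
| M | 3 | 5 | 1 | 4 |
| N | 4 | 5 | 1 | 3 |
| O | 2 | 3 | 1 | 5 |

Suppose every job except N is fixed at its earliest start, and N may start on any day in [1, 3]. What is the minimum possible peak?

10

N@1: d1:13  d2:13  d3:10  d4:5  d5:0  d6:0 → peak 13
N@2: d1:8  d2:13  d3:10  d4:5  d5:5  d6:0 → peak 13
N@3: d1:8  d2:8  d3:10  d4:5  d5:5  d6:5 → peak 10
Best is N@3, peak 10.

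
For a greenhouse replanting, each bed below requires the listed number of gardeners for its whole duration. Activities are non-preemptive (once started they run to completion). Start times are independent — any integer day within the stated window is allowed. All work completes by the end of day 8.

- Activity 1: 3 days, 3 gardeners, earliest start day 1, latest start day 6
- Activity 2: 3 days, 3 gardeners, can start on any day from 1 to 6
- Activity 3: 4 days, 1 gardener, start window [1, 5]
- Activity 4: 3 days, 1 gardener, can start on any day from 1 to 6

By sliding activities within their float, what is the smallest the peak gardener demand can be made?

4

Early-start (Activity 1@1, Activity 2@1, Activity 3@1, Activity 4@1) gives peak 8: d1:8  d2:8  d3:8  d4:1  d5:0  d6:0  d7:0  d8:0.
Shift Activity 2→4, Activity 4→5.
Schedule Activity 1@1, Activity 2@4, Activity 3@1, Activity 4@5: d1:4  d2:4  d3:4  d4:4  d5:4  d6:4  d7:1  d8:0 — peak 4.
Total gardener-days = 25 over 8 days ⇒ peak ≥ ⌈25/8⌉ = 4, so 4 is optimal.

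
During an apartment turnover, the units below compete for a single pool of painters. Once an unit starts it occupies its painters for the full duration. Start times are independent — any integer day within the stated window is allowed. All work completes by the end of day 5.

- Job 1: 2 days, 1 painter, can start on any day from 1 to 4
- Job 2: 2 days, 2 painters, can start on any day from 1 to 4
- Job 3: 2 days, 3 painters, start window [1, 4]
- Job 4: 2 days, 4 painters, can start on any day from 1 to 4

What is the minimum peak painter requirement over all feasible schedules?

5

Early-start (Job 1@1, Job 2@1, Job 3@1, Job 4@1) gives peak 10: d1:10  d2:10  d3:0  d4:0  d5:0.
Shift Job 2→3, Job 3→3.
Schedule Job 1@1, Job 2@3, Job 3@3, Job 4@1: d1:5  d2:5  d3:5  d4:5  d5:0 — peak 5.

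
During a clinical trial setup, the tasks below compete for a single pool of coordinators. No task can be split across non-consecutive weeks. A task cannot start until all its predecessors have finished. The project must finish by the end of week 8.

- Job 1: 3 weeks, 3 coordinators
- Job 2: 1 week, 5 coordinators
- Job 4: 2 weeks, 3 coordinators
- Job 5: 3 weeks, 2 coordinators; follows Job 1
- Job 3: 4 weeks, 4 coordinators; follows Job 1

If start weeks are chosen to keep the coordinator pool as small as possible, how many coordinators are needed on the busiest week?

Early-start (Job 1@1, Job 2@1, Job 4@1, Job 5@4, Job 3@4) gives peak 11: w1:11  w2:6  w3:3  w4:6  w5:6  w6:6  w7:4  w8:0.
Shift Job 2→4, Job 5→5, Job 3→5.
Schedule Job 1@1, Job 2@4, Job 4@1, Job 5@5, Job 3@5: w1:6  w2:6  w3:3  w4:5  w5:6  w6:6  w7:6  w8:4 — peak 6.
Total coordinator-weeks = 42 over 8 weeks ⇒ peak ≥ ⌈42/8⌉ = 6, so 6 is optimal.

6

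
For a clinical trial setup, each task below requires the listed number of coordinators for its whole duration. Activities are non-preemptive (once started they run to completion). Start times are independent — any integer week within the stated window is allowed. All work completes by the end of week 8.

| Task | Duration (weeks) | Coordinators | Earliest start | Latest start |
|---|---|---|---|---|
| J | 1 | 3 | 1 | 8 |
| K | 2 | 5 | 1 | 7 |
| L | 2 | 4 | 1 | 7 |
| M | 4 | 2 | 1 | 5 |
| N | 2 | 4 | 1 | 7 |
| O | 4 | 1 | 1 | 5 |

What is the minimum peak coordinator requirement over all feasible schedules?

Early-start (J@1, K@1, L@1, M@1, N@1, O@1) gives peak 19: w1:19  w2:16  w3:3  w4:3  w5:0  w6:0  w7:0  w8:0.
Shift K→2, L→4, M→5, N→6.
Schedule J@1, K@2, L@4, M@5, N@6, O@1: w1:4  w2:6  w3:6  w4:5  w5:6  w6:6  w7:6  w8:2 — peak 6.
Total coordinator-weeks = 41 over 8 weeks ⇒ peak ≥ ⌈41/8⌉ = 6, so 6 is optimal.

6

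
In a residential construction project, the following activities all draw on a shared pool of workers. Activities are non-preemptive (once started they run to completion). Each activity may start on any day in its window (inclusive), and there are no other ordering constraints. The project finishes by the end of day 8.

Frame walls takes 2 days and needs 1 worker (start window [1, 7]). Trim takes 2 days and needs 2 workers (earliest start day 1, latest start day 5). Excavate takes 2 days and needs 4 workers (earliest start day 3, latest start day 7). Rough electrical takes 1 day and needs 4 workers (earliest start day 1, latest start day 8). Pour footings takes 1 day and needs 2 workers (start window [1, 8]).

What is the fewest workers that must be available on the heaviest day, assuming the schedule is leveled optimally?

4

Early-start (Frame walls@1, Trim@1, Excavate@3, Rough electrical@1, Pour footings@1) gives peak 9: d1:9  d2:3  d3:4  d4:4  d5:0  d6:0  d7:0  d8:0.
Shift Rough electrical→5, Pour footings→6.
Schedule Frame walls@1, Trim@1, Excavate@3, Rough electrical@5, Pour footings@6: d1:3  d2:3  d3:4  d4:4  d5:4  d6:2  d7:0  d8:0 — peak 4.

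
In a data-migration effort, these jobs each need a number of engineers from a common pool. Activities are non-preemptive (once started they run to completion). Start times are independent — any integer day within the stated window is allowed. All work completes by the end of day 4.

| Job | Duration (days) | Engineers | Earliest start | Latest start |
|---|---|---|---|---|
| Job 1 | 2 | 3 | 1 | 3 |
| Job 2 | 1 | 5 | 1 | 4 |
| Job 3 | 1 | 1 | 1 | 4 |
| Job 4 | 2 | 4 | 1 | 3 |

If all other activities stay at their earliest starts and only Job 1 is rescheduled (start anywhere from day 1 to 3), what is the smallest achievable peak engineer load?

Job 1@1: d1:13  d2:7  d3:0  d4:0 → peak 13
Job 1@2: d1:10  d2:7  d3:3  d4:0 → peak 10
Job 1@3: d1:10  d2:4  d3:3  d4:3 → peak 10
Best is Job 1@2, peak 10.

10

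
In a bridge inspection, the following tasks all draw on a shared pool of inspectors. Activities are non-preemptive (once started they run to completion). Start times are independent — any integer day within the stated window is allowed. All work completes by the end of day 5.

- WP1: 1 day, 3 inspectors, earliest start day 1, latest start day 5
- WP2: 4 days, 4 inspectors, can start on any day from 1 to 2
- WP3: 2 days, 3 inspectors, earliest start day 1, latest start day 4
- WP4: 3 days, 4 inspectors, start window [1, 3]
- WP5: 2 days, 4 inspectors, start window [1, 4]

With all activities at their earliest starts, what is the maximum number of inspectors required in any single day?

18

Early-start schedule: WP1@1, WP2@1, WP3@1, WP4@1, WP5@1.
Load per day: day 1: 18, day 2: 15, day 3: 8, day 4: 4, day 5: 0.
Peak is 18.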